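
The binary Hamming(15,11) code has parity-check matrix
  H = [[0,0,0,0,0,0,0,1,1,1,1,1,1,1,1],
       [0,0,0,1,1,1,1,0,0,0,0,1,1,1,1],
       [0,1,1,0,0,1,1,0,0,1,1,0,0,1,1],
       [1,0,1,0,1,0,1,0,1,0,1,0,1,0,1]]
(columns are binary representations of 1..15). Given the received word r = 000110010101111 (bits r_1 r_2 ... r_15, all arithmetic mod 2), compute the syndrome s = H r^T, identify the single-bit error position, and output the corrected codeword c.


s = (0, 0, 1, 1)^T, error position = 3, corrected codeword c = 001110010101111

Compute s = H r^T mod 2 one row at a time:
  s_1 = 1 + 0 + 1 + 0 + 1 + 1 + 1 + 1 = 6 ≡ 0 (mod 2).
  s_2 = 1 + 1 + 0 + 0 + 1 + 1 + 1 + 1 = 6 ≡ 0 (mod 2).
  s_3 = 0 + 0 + 0 + 0 + 1 + 0 + 1 + 1 = 3 ≡ 1 (mod 2).
  s_4 = 0 + 0 + 1 + 0 + 0 + 0 + 1 + 1 = 3 ≡ 1 (mod 2).
s = (0, 0, 1, 1)^T — this equals column 3 of H (binary 0011), so error is at position 3.
Correct: flip bit 3 of r = 000110010101111 to get c = 001110010101111.


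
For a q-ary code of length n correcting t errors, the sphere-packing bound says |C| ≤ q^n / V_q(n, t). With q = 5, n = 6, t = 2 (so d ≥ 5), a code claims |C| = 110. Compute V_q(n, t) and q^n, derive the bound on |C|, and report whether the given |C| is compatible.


V_q(n, t) = 265, q^n = 15625, Hamming bound = 58, |C| = 110 > bound (violated).

Step 1: Compute V_q(n, t) = Σ_{j=0}^2 C(n, j) (q−1)^j.
  j = 0: C(6,0)·(4)^0 = 1·1 = 1.
  j = 1: C(6,1)·(4)^1 = 6·4 = 24.
  j = 2: C(6,2)·(4)^2 = 15·16 = 240.
  V_q(n, t) = 1 + 24 + 240 = 265.
Step 2: q^n = 5^6 = 15625.
Step 3: Hamming bound ⌊q^n / V_q(n,t)⌋ = ⌊15625/265⌋ = 58.
Step 4: Compare |C| = 110 to 58: violated.
The claimed |C| lies above the Hamming bound, so no 5-ary code of length 6 with d ≥ 5 can have 110 codewords.


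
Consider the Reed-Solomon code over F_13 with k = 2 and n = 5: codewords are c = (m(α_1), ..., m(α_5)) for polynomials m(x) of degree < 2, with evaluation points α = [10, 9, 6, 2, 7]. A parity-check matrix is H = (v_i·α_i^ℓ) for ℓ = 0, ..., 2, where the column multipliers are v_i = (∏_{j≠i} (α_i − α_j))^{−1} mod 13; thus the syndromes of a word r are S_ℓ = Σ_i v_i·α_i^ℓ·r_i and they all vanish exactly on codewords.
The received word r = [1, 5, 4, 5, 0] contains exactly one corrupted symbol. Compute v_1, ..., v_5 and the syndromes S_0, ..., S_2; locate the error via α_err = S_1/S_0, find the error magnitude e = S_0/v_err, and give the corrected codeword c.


S = (12, 11, 9), error at position 4, error magnitude e = 11, c = [1, 5, 4, 7, 0].

Step 1: column multipliers v_i = (∏_{j≠i}(α_i − α_j))^{−1} mod 13.
  i = 1 (α = 10): (10−9)(10−6)(10−2)(10−7) = 1·4·8·3 = 96 ≡ 5, so v_1 = 5^{−1} = 8 (mod 13).
  i = 2 (α = 9): (9−10)(9−6)(9−2)(9−7) = (−1)·3·7·2 = −42 ≡ 10, so v_2 = 10^{−1} = 4 (mod 13).
  i = 3 (α = 6): (6−10)(6−9)(6−2)(6−7) = (−4)·(−3)·4·(−1) = −48 ≡ 4, so v_3 = 4^{−1} = 10 (mod 13).
  i = 4 (α = 2): (2−10)(2−9)(2−6)(2−7) = (−8)·(−7)·(−4)·(−5) = 1120 ≡ 2, so v_4 = 2^{−1} = 7 (mod 13).
  i = 5 (α = 7): (7−10)(7−9)(7−6)(7−2) = (−3)·(−2)·1·5 = 30 ≡ 4, so v_5 = 4^{−1} = 10 (mod 13).
  v = [8, 4, 10, 7, 10].
Step 2: syndromes of r = [1, 5, 4, 5, 0] (all sums mod 13).
  S_0 = Σ v_i r_i = 8·1 + 4·5 + 10·4 + 7·5 + 10·0 = 103 ≡ 12.
  S_1 = Σ v_i α_i r_i = 8·10·1 + 4·9·5 + 10·6·4 + 7·2·5 + 10·7·0 = 570 ≡ 11.
  α_i^2 mod 13 = [9, 3, 10, 4, 10].
  S_2 = Σ v_i α_i^2 r_i = 8·9·1 + 4·3·5 + 10·10·4 + 7·4·5 + 10·10·0 = 672 ≡ 9.
  S = (12, 11, 9) ≠ 0, so r is not a codeword (an error is present).
Step 3: locate the error. For a single error e at position i, S_ℓ = v_i·e·α_i^ℓ, so α_err = S_1/S_0.
  S_0^{−1} = 12^{−1} = 12 (mod 13), so α_err = 11·12 = 132 ≡ 2 = α_4. Error position i = 4.
  Consistency check: S_2/S_1 = 9·6 = 54 ≡ 2 = α_err ✓ (single-error assumption holds).
Step 4: error magnitude e = S_0/v_4 = S_0·∏_{j≠4}(α_4 − α_j) = 12·2 = 24 ≡ 11 (mod 13).
Step 5: correct position 4: c_4 = r_4 − e = 5 − 11 ≡ 7 (mod 13). Hence c = [1, 5, 4, 7, 0].
  Check: interpolating c through the α_i gives m(x) = 2 + 9·x (degree < 2) with m(α_i) = c_i for every i, so c is indeed a codeword.


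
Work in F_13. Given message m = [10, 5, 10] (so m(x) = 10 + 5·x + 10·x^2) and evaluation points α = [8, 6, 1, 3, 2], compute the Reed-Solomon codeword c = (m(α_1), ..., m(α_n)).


c = [1, 10, 12, 11, 8]

Message polynomial: m(x) = 10 + 5·x + 10·x^2 (mod 13).
For each evaluation point α_i, compute m(α_i) mod 13:
  α_1 = 8: Horner steps 10 → 7 → 1, so m(8) = 1.
  α_2 = 6: Horner steps 10 → 0 → 10, so m(6) = 10.
  α_3 = 1: Horner steps 10 → 2 → 12, so m(1) = 12.
  α_4 = 3: Horner steps 10 → 9 → 11, so m(3) = 11.
  α_5 = 2: Horner steps 10 → 12 → 8, so m(2) = 8.
Codeword c = [1, 10, 12, 11, 8] ∈ F_13^5.


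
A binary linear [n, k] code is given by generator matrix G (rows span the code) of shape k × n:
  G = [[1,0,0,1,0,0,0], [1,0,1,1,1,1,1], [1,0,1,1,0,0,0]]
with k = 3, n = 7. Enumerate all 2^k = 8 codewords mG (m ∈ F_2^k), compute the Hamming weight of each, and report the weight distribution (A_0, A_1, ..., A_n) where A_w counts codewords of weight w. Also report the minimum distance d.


Weight distribution: A_0 = 1, A_1 = 1, A_2 = 1, A_3 = 2, A_4 = 1, A_5 = 1, A_6 = 1. Minimum distance d = 1.

Enumerate all 2^3 = 8 messages m ∈ F_2^3.
For each, compute codeword c = mG in F_2^7, then tally its weight.
  m = 000 → c = 0000000, weight = 0.
  m = 100 → c = 1001000, weight = 2.
  m = 010 → c = 1011111, weight = 6.
  m = 110 → c = 0010111, weight = 4.
  m = 001 → c = 1011000, weight = 3.
  m = 101 → c = 0010000, weight = 1.
  m = 011 → c = 0000111, weight = 3.
  m = 111 → c = 1001111, weight = 5.
Tally weights:
  weight 0: 1 codewords.
  weight 1: 1 codewords.
  weight 2: 1 codewords.
  weight 3: 2 codewords.
  weight 4: 1 codewords.
  weight 5: 1 codewords.
  weight 6: 1 codewords.
Minimum distance d = smallest w > 0 with A_w > 0 = 1.
Sanity: Σ A_w = 8 = 2^3 = 8 ✓.


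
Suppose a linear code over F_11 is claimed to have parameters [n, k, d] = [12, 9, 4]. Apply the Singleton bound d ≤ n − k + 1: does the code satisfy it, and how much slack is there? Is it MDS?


Singleton RHS = n − k + 1 = 4, slack = 0, bound satisfied, MDS.

Singleton bound: d ≤ n − k + 1.
Here n = 12, k = 9, so n − k + 1 = 4.
Given d = 4, check d ≤ 4: YES.
Slack = (n − k + 1) − d = 0.
The code is MDS (slack = 0).
Description: the claimed parameters are [12, 9, 4]_11; such a code would be MDS (meets Singleton bound).


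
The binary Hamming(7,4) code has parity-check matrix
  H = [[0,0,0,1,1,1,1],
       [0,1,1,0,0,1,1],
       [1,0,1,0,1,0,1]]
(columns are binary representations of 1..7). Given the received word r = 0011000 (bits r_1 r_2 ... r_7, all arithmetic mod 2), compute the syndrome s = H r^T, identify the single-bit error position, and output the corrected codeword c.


s = (1, 1, 1)^T, error position = 7, corrected codeword c = 0011001

Compute s = H r^T mod 2 one row at a time:
  s_1 = 1 + 0 + 0 + 0 = 1 ≡ 1 (mod 2).
  s_2 = 0 + 1 + 0 + 0 = 1 ≡ 1 (mod 2).
  s_3 = 0 + 1 + 0 + 0 = 1 ≡ 1 (mod 2).
s = (1, 1, 1)^T — this equals column 7 of H (binary 111), so error is at position 7.
Correct: flip bit 7 of r = 0011000 to get c = 0011001.


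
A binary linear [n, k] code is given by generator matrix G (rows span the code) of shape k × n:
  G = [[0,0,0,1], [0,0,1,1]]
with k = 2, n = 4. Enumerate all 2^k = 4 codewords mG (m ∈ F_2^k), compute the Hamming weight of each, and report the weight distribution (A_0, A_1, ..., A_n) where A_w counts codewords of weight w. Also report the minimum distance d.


Weight distribution: A_0 = 1, A_1 = 2, A_2 = 1. Minimum distance d = 1.

Enumerate all 2^2 = 4 messages m ∈ F_2^2.
For each, compute codeword c = mG in F_2^4, then tally its weight.
  m = 00 → c = 0000, weight = 0.
  m = 10 → c = 0001, weight = 1.
  m = 01 → c = 0011, weight = 2.
  m = 11 → c = 0010, weight = 1.
Tally weights:
  weight 0: 1 codewords.
  weight 1: 2 codewords.
  weight 2: 1 codewords.
Minimum distance d = smallest w > 0 with A_w > 0 = 1.
Sanity: Σ A_w = 4 = 2^2 = 4 ✓.


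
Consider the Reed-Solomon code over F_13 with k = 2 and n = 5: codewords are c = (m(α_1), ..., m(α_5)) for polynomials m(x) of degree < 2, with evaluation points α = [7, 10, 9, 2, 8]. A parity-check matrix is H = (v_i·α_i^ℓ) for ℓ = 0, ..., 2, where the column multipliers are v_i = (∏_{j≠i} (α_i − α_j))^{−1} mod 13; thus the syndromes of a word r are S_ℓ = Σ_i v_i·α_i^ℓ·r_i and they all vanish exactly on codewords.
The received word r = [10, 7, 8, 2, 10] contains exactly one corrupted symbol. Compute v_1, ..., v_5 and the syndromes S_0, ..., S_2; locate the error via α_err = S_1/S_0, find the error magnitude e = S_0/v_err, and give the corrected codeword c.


S = (12, 5, 1), error at position 5, error magnitude e = 1, c = [10, 7, 8, 2, 9].

Step 1: column multipliers v_i = (∏_{j≠i}(α_i − α_j))^{−1} mod 13.
  i = 1 (α = 7): (7−10)(7−9)(7−2)(7−8) = (−3)·(−2)·5·(−1) = −30 ≡ 9, so v_1 = 9^{−1} = 3 (mod 13).
  i = 2 (α = 10): (10−7)(10−9)(10−2)(10−8) = 3·1·8·2 = 48 ≡ 9, so v_2 = 9^{−1} = 3 (mod 13).
  i = 3 (α = 9): (9−7)(9−10)(9−2)(9−8) = 2·(−1)·7·1 = −14 ≡ 12, so v_3 = 12^{−1} = 12 (mod 13).
  i = 4 (α = 2): (2−7)(2−10)(2−9)(2−8) = (−5)·(−8)·(−7)·(−6) = 1680 ≡ 3, so v_4 = 3^{−1} = 9 (mod 13).
  i = 5 (α = 8): (8−7)(8−10)(8−9)(8−2) = 1·(−2)·(−1)·6 = 12 ≡ 12, so v_5 = 12^{−1} = 12 (mod 13).
  v = [3, 3, 12, 9, 12].
Step 2: syndromes of r = [10, 7, 8, 2, 10] (all sums mod 13).
  S_0 = Σ v_i r_i = 3·10 + 3·7 + 12·8 + 9·2 + 12·10 = 285 ≡ 12.
  S_1 = Σ v_i α_i r_i = 3·7·10 + 3·10·7 + 12·9·8 + 9·2·2 + 12·8·10 = 2280 ≡ 5.
  α_i^2 mod 13 = [10, 9, 3, 4, 12].
  S_2 = Σ v_i α_i^2 r_i = 3·10·10 + 3·9·7 + 12·3·8 + 9·4·2 + 12·12·10 = 2289 ≡ 1.
  S = (12, 5, 1) ≠ 0, so r is not a codeword (an error is present).
Step 3: locate the error. For a single error e at position i, S_ℓ = v_i·e·α_i^ℓ, so α_err = S_1/S_0.
  S_0^{−1} = 12^{−1} = 12 (mod 13), so α_err = 5·12 = 60 ≡ 8 = α_5. Error position i = 5.
  Consistency check: S_2/S_1 = 1·8 = 8 ≡ 8 = α_err ✓ (single-error assumption holds).
Step 4: error magnitude e = S_0/v_5 = S_0·∏_{j≠5}(α_5 − α_j) = 12·12 = 144 ≡ 1 (mod 13).
Step 5: correct position 5: c_5 = r_5 − e = 10 − 1 ≡ 9 (mod 13). Hence c = [10, 7, 8, 2, 9].
  Check: interpolating c through the α_i gives m(x) = 4 + 12·x (degree < 2) with m(α_i) = c_i for every i, so c is indeed a codeword.


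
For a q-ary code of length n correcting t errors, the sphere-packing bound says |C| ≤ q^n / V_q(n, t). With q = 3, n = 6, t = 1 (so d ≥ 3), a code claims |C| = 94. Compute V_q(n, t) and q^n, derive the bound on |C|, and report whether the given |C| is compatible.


V_q(n, t) = 13, q^n = 729, Hamming bound = 56, |C| = 94 > bound (violated).

Step 1: Compute V_q(n, t) = Σ_{j=0}^1 C(n, j) (q−1)^j.
  j = 0: C(6,0)·(2)^0 = 1·1 = 1.
  j = 1: C(6,1)·(2)^1 = 6·2 = 12.
  V_q(n, t) = 1 + 12 = 13.
Step 2: q^n = 3^6 = 729.
Step 3: Hamming bound ⌊q^n / V_q(n,t)⌋ = ⌊729/13⌋ = 56.
Step 4: Compare |C| = 94 to 56: violated.
The claimed |C| lies above the Hamming bound, so no 3-ary code of length 6 with d ≥ 3 can have 94 codewords.


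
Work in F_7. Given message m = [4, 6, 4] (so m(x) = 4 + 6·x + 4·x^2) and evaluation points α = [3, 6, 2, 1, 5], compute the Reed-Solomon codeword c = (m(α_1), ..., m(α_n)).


c = [2, 2, 4, 0, 1]

Message polynomial: m(x) = 4 + 6·x + 4·x^2 (mod 7).
For each evaluation point α_i, compute m(α_i) mod 7:
  α_1 = 3: Horner steps 4 → 4 → 2, so m(3) = 2.
  α_2 = 6: Horner steps 4 → 2 → 2, so m(6) = 2.
  α_3 = 2: Horner steps 4 → 0 → 4, so m(2) = 4.
  α_4 = 1: Horner steps 4 → 3 → 0, so m(1) = 0.
  α_5 = 5: Horner steps 4 → 5 → 1, so m(5) = 1.
Codeword c = [2, 2, 4, 0, 1] ∈ F_7^5.


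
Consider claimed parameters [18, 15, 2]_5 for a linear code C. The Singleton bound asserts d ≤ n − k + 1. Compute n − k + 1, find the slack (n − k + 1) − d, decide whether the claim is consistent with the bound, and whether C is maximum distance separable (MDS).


Singleton RHS = n − k + 1 = 4, slack = 2, bound satisfied, not MDS.

Singleton bound: d ≤ n − k + 1.
Here n = 18, k = 15, so n − k + 1 = 4.
Given d = 2, check d ≤ 4: YES.
Slack = (n − k + 1) − d = 2.
The code is NOT MDS (slack = 2 > 0).
Description: the claimed parameters are [18, 15, 2]_5; such a code would be non-MDS.


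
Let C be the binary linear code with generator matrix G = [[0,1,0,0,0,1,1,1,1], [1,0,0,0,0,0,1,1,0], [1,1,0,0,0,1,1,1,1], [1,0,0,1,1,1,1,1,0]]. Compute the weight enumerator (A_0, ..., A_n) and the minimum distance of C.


Weight distribution: A_0 = 1, A_1 = 1, A_2 = 1, A_3 = 3, A_4 = 3, A_5 = 3, A_6 = 3, A_7 = 1. Minimum distance d = 1.

Enumerate all 2^4 = 16 messages m ∈ F_2^4.
For each, compute codeword c = mG in F_2^9, then tally its weight.
  m = 0000 → c = 000000000, weight = 0.
  m = 1000 → c = 010001111, weight = 5.
  m = 0100 → c = 100000110, weight = 3.
  m = 1100 → c = 110001001, weight = 4.
  m = 0010 → c = 110001111, weight = 6.
  m = 1010 → c = 100000000, weight = 1.
  m = 0110 → c = 010001001, weight = 3.
  m = 1110 → c = 000000110, weight = 2.
  m = 0001 → c = 100111110, weight = 6.
  m = 1001 → c = 110110001, weight = 5.
  m = 0101 → c = 000111000, weight = 3.
  m = 1101 → c = 010110111, weight = 6.
  m = 0011 → c = 010110001, weight = 4.
  m = 1011 → c = 000111110, weight = 5.
  m = 0111 → c = 110110111, weight = 7.
  m = 1111 → c = 100111000, weight = 4.
Tally weights:
  weight 0: 1 codewords.
  weight 1: 1 codewords.
  weight 2: 1 codewords.
  weight 3: 3 codewords.
  weight 4: 3 codewords.
  weight 5: 3 codewords.
  weight 6: 3 codewords.
  weight 7: 1 codewords.
Minimum distance d = smallest w > 0 with A_w > 0 = 1.
Sanity: Σ A_w = 16 = 2^4 = 16 ✓.


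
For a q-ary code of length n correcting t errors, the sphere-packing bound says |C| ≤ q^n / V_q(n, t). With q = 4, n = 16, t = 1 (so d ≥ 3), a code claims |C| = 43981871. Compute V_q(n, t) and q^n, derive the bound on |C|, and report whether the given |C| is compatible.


V_q(n, t) = 49, q^n = 4294967296, Hamming bound = 87652393, |C| = 43981871 ≤ bound (satisfied).

Step 1: Compute V_q(n, t) = Σ_{j=0}^1 C(n, j) (q−1)^j.
  j = 0: C(16,0)·(3)^0 = 1·1 = 1.
  j = 1: C(16,1)·(3)^1 = 16·3 = 48.
  V_q(n, t) = 1 + 48 = 49.
Step 2: q^n = 4^16 = 4294967296.
Step 3: Hamming bound ⌊q^n / V_q(n,t)⌋ = ⌊4294967296/49⌋ = 87652393.
Step 4: Compare |C| = 43981871 to 87652393: satisfied.
The claimed |C| lies below the Hamming bound.


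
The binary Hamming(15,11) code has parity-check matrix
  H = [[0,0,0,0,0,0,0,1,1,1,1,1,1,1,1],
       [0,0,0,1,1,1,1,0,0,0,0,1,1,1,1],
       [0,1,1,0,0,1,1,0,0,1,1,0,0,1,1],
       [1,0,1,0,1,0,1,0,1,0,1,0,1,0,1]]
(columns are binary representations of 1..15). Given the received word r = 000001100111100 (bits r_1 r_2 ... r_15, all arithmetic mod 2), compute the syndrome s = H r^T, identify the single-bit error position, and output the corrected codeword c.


s = (0, 0, 0, 1)^T, error position = 1, corrected codeword c = 100001100111100

Compute s = H r^T mod 2 one row at a time:
  s_1 = 0 + 0 + 1 + 1 + 1 + 1 + 0 + 0 = 4 ≡ 0 (mod 2).
  s_2 = 0 + 0 + 1 + 1 + 1 + 1 + 0 + 0 = 4 ≡ 0 (mod 2).
  s_3 = 0 + 0 + 1 + 1 + 1 + 1 + 0 + 0 = 4 ≡ 0 (mod 2).
  s_4 = 0 + 0 + 0 + 1 + 0 + 1 + 1 + 0 = 3 ≡ 1 (mod 2).
s = (0, 0, 0, 1)^T — this equals column 1 of H (binary 0001), so error is at position 1.
Correct: flip bit 1 of r = 000001100111100 to get c = 100001100111100.


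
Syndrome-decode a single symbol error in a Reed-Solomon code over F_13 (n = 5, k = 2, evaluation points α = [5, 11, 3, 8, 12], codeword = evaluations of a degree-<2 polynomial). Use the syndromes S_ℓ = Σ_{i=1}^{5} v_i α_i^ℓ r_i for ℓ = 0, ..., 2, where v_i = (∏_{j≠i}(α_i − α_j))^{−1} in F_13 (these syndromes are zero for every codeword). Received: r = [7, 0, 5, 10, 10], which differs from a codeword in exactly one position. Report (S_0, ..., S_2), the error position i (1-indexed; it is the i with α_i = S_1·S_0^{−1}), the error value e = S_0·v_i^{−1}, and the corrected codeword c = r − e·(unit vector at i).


S = (7, 6, 7), error at position 5, error magnitude e = 9, c = [7, 0, 5, 10, 1].

Step 1: column multipliers v_i = (∏_{j≠i}(α_i − α_j))^{−1} mod 13.
  i = 1 (α = 5): (5−11)(5−3)(5−8)(5−12) = (−6)·2·(−3)·(−7) = −252 ≡ 8, so v_1 = 8^{−1} = 5 (mod 13).
  i = 2 (α = 11): (11−5)(11−3)(11−8)(11−12) = 6·8·3·(−1) = −144 ≡ 12, so v_2 = 12^{−1} = 12 (mod 13).
  i = 3 (α = 3): (3−5)(3−11)(3−8)(3−12) = (−2)·(−8)·(−5)·(−9) = 720 ≡ 5, so v_3 = 5^{−1} = 8 (mod 13).
  i = 4 (α = 8): (8−5)(8−11)(8−3)(8−12) = 3·(−3)·5·(−4) = 180 ≡ 11, so v_4 = 11^{−1} = 6 (mod 13).
  i = 5 (α = 12): (12−5)(12−11)(12−3)(12−8) = 7·1·9·4 = 252 ≡ 5, so v_5 = 5^{−1} = 8 (mod 13).
  v = [5, 12, 8, 6, 8].
Step 2: syndromes of r = [7, 0, 5, 10, 10] (all sums mod 13).
  S_0 = Σ v_i r_i = 5·7 + 12·0 + 8·5 + 6·10 + 8·10 = 215 ≡ 7.
  S_1 = Σ v_i α_i r_i = 5·5·7 + 12·11·0 + 8·3·5 + 6·8·10 + 8·12·10 = 1735 ≡ 6.
  α_i^2 mod 13 = [12, 4, 9, 12, 1].
  S_2 = Σ v_i α_i^2 r_i = 5·12·7 + 12·4·0 + 8·9·5 + 6·12·10 + 8·1·10 = 1580 ≡ 7.
  S = (7, 6, 7) ≠ 0, so r is not a codeword (an error is present).
Step 3: locate the error. For a single error e at position i, S_ℓ = v_i·e·α_i^ℓ, so α_err = S_1/S_0.
  S_0^{−1} = 7^{−1} = 2 (mod 13), so α_err = 6·2 = 12 ≡ 12 = α_5. Error position i = 5.
  Consistency check: S_2/S_1 = 7·11 = 77 ≡ 12 = α_err ✓ (single-error assumption holds).
Step 4: error magnitude e = S_0/v_5 = S_0·∏_{j≠5}(α_5 − α_j) = 7·5 = 35 ≡ 9 (mod 13).
Step 5: correct position 5: c_5 = r_5 − e = 10 − 9 ≡ 1 (mod 13). Hence c = [7, 0, 5, 10, 1].
  Check: interpolating c through the α_i gives m(x) = 2 + 1·x (degree < 2) with m(α_i) = c_i for every i, so c is indeed a codeword.


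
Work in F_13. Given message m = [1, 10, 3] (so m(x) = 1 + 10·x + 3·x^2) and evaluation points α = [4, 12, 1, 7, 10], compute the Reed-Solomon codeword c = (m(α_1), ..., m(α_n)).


c = [11, 7, 1, 10, 11]

Message polynomial: m(x) = 1 + 10·x + 3·x^2 (mod 13).
For each evaluation point α_i, compute m(α_i) mod 13:
  α_1 = 4: Horner steps 3 → 9 → 11, so m(4) = 11.
  α_2 = 12: Horner steps 3 → 7 → 7, so m(12) = 7.
  α_3 = 1: Horner steps 3 → 0 → 1, so m(1) = 1.
  α_4 = 7: Horner steps 3 → 5 → 10, so m(7) = 10.
  α_5 = 10: Horner steps 3 → 1 → 11, so m(10) = 11.
Codeword c = [11, 7, 1, 10, 11] ∈ F_13^5.


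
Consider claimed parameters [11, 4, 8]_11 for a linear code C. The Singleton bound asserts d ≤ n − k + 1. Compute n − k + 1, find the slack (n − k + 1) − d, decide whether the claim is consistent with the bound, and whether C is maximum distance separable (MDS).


Singleton RHS = n − k + 1 = 8, slack = 0, bound satisfied, MDS.

Singleton bound: d ≤ n − k + 1.
Here n = 11, k = 4, so n − k + 1 = 8.
Given d = 8, check d ≤ 8: YES.
Slack = (n − k + 1) − d = 0.
The code is MDS (slack = 0).
Description: the claimed parameters are [11, 4, 8]_11; such a code would be MDS (meets Singleton bound).


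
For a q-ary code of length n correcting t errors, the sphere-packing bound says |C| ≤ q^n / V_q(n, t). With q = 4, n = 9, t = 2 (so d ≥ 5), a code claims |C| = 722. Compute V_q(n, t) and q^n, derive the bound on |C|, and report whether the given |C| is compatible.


V_q(n, t) = 352, q^n = 262144, Hamming bound = 744, |C| = 722 ≤ bound (satisfied).

Step 1: Compute V_q(n, t) = Σ_{j=0}^2 C(n, j) (q−1)^j.
  j = 0: C(9,0)·(3)^0 = 1·1 = 1.
  j = 1: C(9,1)·(3)^1 = 9·3 = 27.
  j = 2: C(9,2)·(3)^2 = 36·9 = 324.
  V_q(n, t) = 1 + 27 + 324 = 352.
Step 2: q^n = 4^9 = 262144.
Step 3: Hamming bound ⌊q^n / V_q(n,t)⌋ = ⌊262144/352⌋ = 744.
Step 4: Compare |C| = 722 to 744: satisfied.
The claimed |C| lies below the Hamming bound.


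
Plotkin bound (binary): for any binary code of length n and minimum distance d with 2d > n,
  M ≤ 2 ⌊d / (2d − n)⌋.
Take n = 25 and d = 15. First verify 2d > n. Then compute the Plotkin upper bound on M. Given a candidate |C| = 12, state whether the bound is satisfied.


Plotkin bound M ≤ 6; given |C| = 12 > bound (violated).

Check applicability: 2d = 30, n = 25.
2d − n = 5 > 0, so Plotkin applies.
Compute d/(2d−n) = 15/5 ≈ 3.0000.
⌊d/(2d−n)⌋ = 3.
Plotkin bound: M ≤ 2·3 = 6.
Given |C| = 12, check: VIOLATED.
This |C| is above the Plotkin bound, so no binary code with n = 25, d = 15 and 12 codewords exists.


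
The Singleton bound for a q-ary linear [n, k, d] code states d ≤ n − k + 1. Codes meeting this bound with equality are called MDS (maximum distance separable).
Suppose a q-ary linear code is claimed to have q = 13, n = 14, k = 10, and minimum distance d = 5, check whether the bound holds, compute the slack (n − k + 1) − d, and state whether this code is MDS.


Singleton RHS = n − k + 1 = 5, slack = 0, bound satisfied, MDS.

Singleton bound: d ≤ n − k + 1.
Here n = 14, k = 10, so n − k + 1 = 5.
Given d = 5, check d ≤ 5: YES.
Slack = (n − k + 1) − d = 0.
The code is MDS (slack = 0).
Description: the claimed parameters are [14, 10, 5]_13; such a code would be MDS (meets Singleton bound).


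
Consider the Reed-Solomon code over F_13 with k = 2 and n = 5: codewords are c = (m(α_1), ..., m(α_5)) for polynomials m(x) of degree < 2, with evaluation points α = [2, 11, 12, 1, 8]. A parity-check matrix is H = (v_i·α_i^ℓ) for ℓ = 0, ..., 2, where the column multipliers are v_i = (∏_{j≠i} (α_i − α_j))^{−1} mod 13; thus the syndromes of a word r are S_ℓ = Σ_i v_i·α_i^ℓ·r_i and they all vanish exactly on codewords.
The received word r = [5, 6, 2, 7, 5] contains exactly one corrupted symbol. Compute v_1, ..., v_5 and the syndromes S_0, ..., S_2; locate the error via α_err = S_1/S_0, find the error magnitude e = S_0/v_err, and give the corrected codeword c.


S = (9, 5, 10), error at position 1, error magnitude e = 2, c = [3, 6, 2, 7, 5].

Step 1: column multipliers v_i = (∏_{j≠i}(α_i − α_j))^{−1} mod 13.
  i = 1 (α = 2): (2−11)(2−12)(2−1)(2−8) = (−9)·(−10)·1·(−6) = −540 ≡ 6, so v_1 = 6^{−1} = 11 (mod 13).
  i = 2 (α = 11): (11−2)(11−12)(11−1)(11−8) = 9·(−1)·10·3 = −270 ≡ 3, so v_2 = 3^{−1} = 9 (mod 13).
  i = 3 (α = 12): (12−2)(12−11)(12−1)(12−8) = 10·1·11·4 = 440 ≡ 11, so v_3 = 11^{−1} = 6 (mod 13).
  i = 4 (α = 1): (1−2)(1−11)(1−12)(1−8) = (−1)·(−10)·(−11)·(−7) = 770 ≡ 3, so v_4 = 3^{−1} = 9 (mod 13).
  i = 5 (α = 8): (8−2)(8−11)(8−12)(8−1) = 6·(−3)·(−4)·7 = 504 ≡ 10, so v_5 = 10^{−1} = 4 (mod 13).
  v = [11, 9, 6, 9, 4].
Step 2: syndromes of r = [5, 6, 2, 7, 5] (all sums mod 13).
  S_0 = Σ v_i r_i = 11·5 + 9·6 + 6·2 + 9·7 + 4·5 = 204 ≡ 9.
  S_1 = Σ v_i α_i r_i = 11·2·5 + 9·11·6 + 6·12·2 + 9·1·7 + 4·8·5 = 1071 ≡ 5.
  α_i^2 mod 13 = [4, 4, 1, 1, 12].
  S_2 = Σ v_i α_i^2 r_i = 11·4·5 + 9·4·6 + 6·1·2 + 9·1·7 + 4·12·5 = 751 ≡ 10.
  S = (9, 5, 10) ≠ 0, so r is not a codeword (an error is present).
Step 3: locate the error. For a single error e at position i, S_ℓ = v_i·e·α_i^ℓ, so α_err = S_1/S_0.
  S_0^{−1} = 9^{−1} = 3 (mod 13), so α_err = 5·3 = 15 ≡ 2 = α_1. Error position i = 1.
  Consistency check: S_2/S_1 = 10·8 = 80 ≡ 2 = α_err ✓ (single-error assumption holds).
Step 4: error magnitude e = S_0/v_1 = S_0·∏_{j≠1}(α_1 − α_j) = 9·6 = 54 ≡ 2 (mod 13).
Step 5: correct position 1: c_1 = r_1 − e = 5 − 2 ≡ 3 (mod 13). Hence c = [3, 6, 2, 7, 5].
  Check: interpolating c through the α_i gives m(x) = 11 + 9·x (degree < 2) with m(α_i) = c_i for every i, so c is indeed a codeword.


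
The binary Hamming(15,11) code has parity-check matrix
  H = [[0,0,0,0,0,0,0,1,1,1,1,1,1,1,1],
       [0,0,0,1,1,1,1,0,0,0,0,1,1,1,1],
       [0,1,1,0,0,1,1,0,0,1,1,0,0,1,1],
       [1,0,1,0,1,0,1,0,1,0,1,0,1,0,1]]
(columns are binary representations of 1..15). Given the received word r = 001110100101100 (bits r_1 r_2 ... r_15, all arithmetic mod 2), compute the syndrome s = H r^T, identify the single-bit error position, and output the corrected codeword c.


s = (1, 1, 1, 0)^T, error position = 14, corrected codeword c = 001110100101110

Compute s = H r^T mod 2 one row at a time:
  s_1 = 0 + 0 + 1 + 0 + 1 + 1 + 0 + 0 = 3 ≡ 1 (mod 2).
  s_2 = 1 + 1 + 0 + 1 + 1 + 1 + 0 + 0 = 5 ≡ 1 (mod 2).
  s_3 = 0 + 1 + 0 + 1 + 1 + 0 + 0 + 0 = 3 ≡ 1 (mod 2).
  s_4 = 0 + 1 + 1 + 1 + 0 + 0 + 1 + 0 = 4 ≡ 0 (mod 2).
s = (1, 1, 1, 0)^T — this equals column 14 of H (binary 1110), so error is at position 14.
Correct: flip bit 14 of r = 001110100101100 to get c = 001110100101110.


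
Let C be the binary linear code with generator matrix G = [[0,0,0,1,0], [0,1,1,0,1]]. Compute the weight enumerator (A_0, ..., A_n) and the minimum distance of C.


Weight distribution: A_0 = 1, A_1 = 1, A_3 = 1, A_4 = 1. Minimum distance d = 1.

Enumerate all 2^2 = 4 messages m ∈ F_2^2.
For each, compute codeword c = mG in F_2^5, then tally its weight.
  m = 00 → c = 00000, weight = 0.
  m = 10 → c = 00010, weight = 1.
  m = 01 → c = 01101, weight = 3.
  m = 11 → c = 01111, weight = 4.
Tally weights:
  weight 0: 1 codewords.
  weight 1: 1 codewords.
  weight 3: 1 codewords.
  weight 4: 1 codewords.
Minimum distance d = smallest w > 0 with A_w > 0 = 1.
Sanity: Σ A_w = 4 = 2^2 = 4 ✓.


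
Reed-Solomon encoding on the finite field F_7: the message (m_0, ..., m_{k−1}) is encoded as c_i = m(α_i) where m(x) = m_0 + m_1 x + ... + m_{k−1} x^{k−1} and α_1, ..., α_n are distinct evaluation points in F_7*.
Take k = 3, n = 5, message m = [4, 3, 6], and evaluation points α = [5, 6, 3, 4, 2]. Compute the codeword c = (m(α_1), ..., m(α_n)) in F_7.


c = [1, 0, 4, 0, 6]

Message polynomial: m(x) = 4 + 3·x + 6·x^2 (mod 7).
For each evaluation point α_i, compute m(α_i) mod 7:
  α_1 = 5: Horner steps 6 → 5 → 1, so m(5) = 1.
  α_2 = 6: Horner steps 6 → 4 → 0, so m(6) = 0.
  α_3 = 3: Horner steps 6 → 0 → 4, so m(3) = 4.
  α_4 = 4: Horner steps 6 → 6 → 0, so m(4) = 0.
  α_5 = 2: Horner steps 6 → 1 → 6, so m(2) = 6.
Codeword c = [1, 0, 4, 0, 6] ∈ F_7^5.


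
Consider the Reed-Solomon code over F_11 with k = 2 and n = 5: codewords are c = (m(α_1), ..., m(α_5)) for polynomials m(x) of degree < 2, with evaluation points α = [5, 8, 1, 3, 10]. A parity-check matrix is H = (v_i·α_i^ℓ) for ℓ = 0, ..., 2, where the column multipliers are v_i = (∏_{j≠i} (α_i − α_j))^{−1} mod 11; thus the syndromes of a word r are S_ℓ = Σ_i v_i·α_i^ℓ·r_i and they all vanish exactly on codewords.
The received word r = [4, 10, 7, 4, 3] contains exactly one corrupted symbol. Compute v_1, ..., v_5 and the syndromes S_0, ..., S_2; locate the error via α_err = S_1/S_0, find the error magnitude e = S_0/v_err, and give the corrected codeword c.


S = (5, 4, 1), error at position 4, error magnitude e = 4, c = [4, 10, 7, 0, 3].

Step 1: column multipliers v_i = (∏_{j≠i}(α_i − α_j))^{−1} mod 11.
  i = 1 (α = 5): (5−8)(5−1)(5−3)(5−10) = (−3)·4·2·(−5) = 120 ≡ 10, so v_1 = 10^{−1} = 10 (mod 11).
  i = 2 (α = 8): (8−5)(8−1)(8−3)(8−10) = 3·7·5·(−2) = −210 ≡ 10, so v_2 = 10^{−1} = 10 (mod 11).
  i = 3 (α = 1): (1−5)(1−8)(1−3)(1−10) = (−4)·(−7)·(−2)·(−9) = 504 ≡ 9, so v_3 = 9^{−1} = 5 (mod 11).
  i = 4 (α = 3): (3−5)(3−8)(3−1)(3−10) = (−2)·(−5)·2·(−7) = −140 ≡ 3, so v_4 = 3^{−1} = 4 (mod 11).
  i = 5 (α = 10): (10−5)(10−8)(10−1)(10−3) = 5·2·9·7 = 630 ≡ 3, so v_5 = 3^{−1} = 4 (mod 11).
  v = [10, 10, 5, 4, 4].
Step 2: syndromes of r = [4, 10, 7, 4, 3] (all sums mod 11).
  S_0 = Σ v_i r_i = 10·4 + 10·10 + 5·7 + 4·4 + 4·3 = 203 ≡ 5.
  S_1 = Σ v_i α_i r_i = 10·5·4 + 10·8·10 + 5·1·7 + 4·3·4 + 4·10·3 = 1203 ≡ 4.
  α_i^2 mod 11 = [3, 9, 1, 9, 1].
  S_2 = Σ v_i α_i^2 r_i = 10·3·4 + 10·9·10 + 5·1·7 + 4·9·4 + 4·1·3 = 1211 ≡ 1.
  S = (5, 4, 1) ≠ 0, so r is not a codeword (an error is present).
Step 3: locate the error. For a single error e at position i, S_ℓ = v_i·e·α_i^ℓ, so α_err = S_1/S_0.
  S_0^{−1} = 5^{−1} = 9 (mod 11), so α_err = 4·9 = 36 ≡ 3 = α_4. Error position i = 4.
  Consistency check: S_2/S_1 = 1·3 = 3 ≡ 3 = α_err ✓ (single-error assumption holds).
Step 4: error magnitude e = S_0/v_4 = S_0·∏_{j≠4}(α_4 − α_j) = 5·3 = 15 ≡ 4 (mod 11).
Step 5: correct position 4: c_4 = r_4 − e = 4 − 4 ≡ 0 (mod 11). Hence c = [4, 10, 7, 0, 3].
  Check: interpolating c through the α_i gives m(x) = 5 + 2·x (degree < 2) with m(α_i) = c_i for every i, so c is indeed a codeword.


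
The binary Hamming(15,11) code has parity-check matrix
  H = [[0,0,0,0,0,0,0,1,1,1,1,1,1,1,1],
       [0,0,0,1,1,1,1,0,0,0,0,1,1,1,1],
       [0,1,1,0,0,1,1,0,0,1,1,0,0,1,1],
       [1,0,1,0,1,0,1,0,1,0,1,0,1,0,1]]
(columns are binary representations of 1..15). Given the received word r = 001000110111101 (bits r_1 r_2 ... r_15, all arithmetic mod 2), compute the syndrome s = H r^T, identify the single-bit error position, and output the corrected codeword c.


s = (0, 0, 1, 1)^T, error position = 3, corrected codeword c = 000000110111101

Compute s = H r^T mod 2 one row at a time:
  s_1 = 1 + 0 + 1 + 1 + 1 + 1 + 0 + 1 = 6 ≡ 0 (mod 2).
  s_2 = 0 + 0 + 0 + 1 + 1 + 1 + 0 + 1 = 4 ≡ 0 (mod 2).
  s_3 = 0 + 1 + 0 + 1 + 1 + 1 + 0 + 1 = 5 ≡ 1 (mod 2).
  s_4 = 0 + 1 + 0 + 1 + 0 + 1 + 1 + 1 = 5 ≡ 1 (mod 2).
s = (0, 0, 1, 1)^T — this equals column 3 of H (binary 0011), so error is at position 3.
Correct: flip bit 3 of r = 001000110111101 to get c = 000000110111101.


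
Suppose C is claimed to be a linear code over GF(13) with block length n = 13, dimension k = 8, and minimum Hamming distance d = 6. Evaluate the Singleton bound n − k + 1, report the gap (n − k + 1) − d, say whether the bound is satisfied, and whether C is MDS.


Singleton RHS = n − k + 1 = 6, slack = 0, bound satisfied, MDS.

Singleton bound: d ≤ n − k + 1.
Here n = 13, k = 8, so n − k + 1 = 6.
Given d = 6, check d ≤ 6: YES.
Slack = (n − k + 1) − d = 0.
The code is MDS (slack = 0).
Description: the claimed parameters are [13, 8, 6]_13; such a code would be MDS (meets Singleton bound).


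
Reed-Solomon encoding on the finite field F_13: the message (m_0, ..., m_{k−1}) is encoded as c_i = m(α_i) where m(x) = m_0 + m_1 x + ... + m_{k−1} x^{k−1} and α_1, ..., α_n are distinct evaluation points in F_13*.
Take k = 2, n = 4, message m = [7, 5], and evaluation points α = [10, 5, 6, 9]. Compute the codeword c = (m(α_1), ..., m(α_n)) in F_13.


c = [5, 6, 11, 0]

Message polynomial: m(x) = 7 + 5·x (mod 13).
For each evaluation point α_i, compute m(α_i) mod 13:
  α_1 = 10: Horner steps 5 → 5, so m(10) = 5.
  α_2 = 5: Horner steps 5 → 6, so m(5) = 6.
  α_3 = 6: Horner steps 5 → 11, so m(6) = 11.
  α_4 = 9: Horner steps 5 → 0, so m(9) = 0.
Codeword c = [5, 6, 11, 0] ∈ F_13^4.


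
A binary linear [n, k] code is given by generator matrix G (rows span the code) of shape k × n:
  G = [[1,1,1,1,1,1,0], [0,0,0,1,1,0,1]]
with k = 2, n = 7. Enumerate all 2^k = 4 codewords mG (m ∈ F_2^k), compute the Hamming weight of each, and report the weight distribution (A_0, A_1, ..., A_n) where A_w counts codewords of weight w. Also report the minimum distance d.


Weight distribution: A_0 = 1, A_3 = 1, A_5 = 1, A_6 = 1. Minimum distance d = 3.

Enumerate all 2^2 = 4 messages m ∈ F_2^2.
For each, compute codeword c = mG in F_2^7, then tally its weight.
  m = 00 → c = 0000000, weight = 0.
  m = 10 → c = 1111110, weight = 6.
  m = 01 → c = 0001101, weight = 3.
  m = 11 → c = 1110011, weight = 5.
Tally weights:
  weight 0: 1 codewords.
  weight 3: 1 codewords.
  weight 5: 1 codewords.
  weight 6: 1 codewords.
Minimum distance d = smallest w > 0 with A_w > 0 = 3.
Sanity: Σ A_w = 4 = 2^2 = 4 ✓.


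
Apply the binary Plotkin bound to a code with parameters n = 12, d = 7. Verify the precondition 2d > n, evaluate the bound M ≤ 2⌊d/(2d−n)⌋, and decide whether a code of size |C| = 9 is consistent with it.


Plotkin bound M ≤ 6; given |C| = 9 > bound (violated).

Check applicability: 2d = 14, n = 12.
2d − n = 2 > 0, so Plotkin applies.
Compute d/(2d−n) = 7/2 ≈ 3.5000.
⌊d/(2d−n)⌋ = 3.
Plotkin bound: M ≤ 2·3 = 6.
Given |C| = 9, check: VIOLATED.
This |C| is above the Plotkin bound, so no binary code with n = 12, d = 7 and 9 codewords exists.


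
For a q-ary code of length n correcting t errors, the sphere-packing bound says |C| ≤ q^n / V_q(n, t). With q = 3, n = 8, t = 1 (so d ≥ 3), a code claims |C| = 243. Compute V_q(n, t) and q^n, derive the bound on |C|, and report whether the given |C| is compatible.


V_q(n, t) = 17, q^n = 6561, Hamming bound = 385, |C| = 243 ≤ bound (satisfied).

Step 1: Compute V_q(n, t) = Σ_{j=0}^1 C(n, j) (q−1)^j.
  j = 0: C(8,0)·(2)^0 = 1·1 = 1.
  j = 1: C(8,1)·(2)^1 = 8·2 = 16.
  V_q(n, t) = 1 + 16 = 17.
Step 2: q^n = 3^8 = 6561.
Step 3: Hamming bound ⌊q^n / V_q(n,t)⌋ = ⌊6561/17⌋ = 385.
Step 4: Compare |C| = 243 to 385: satisfied.
The claimed |C| lies below the Hamming bound.


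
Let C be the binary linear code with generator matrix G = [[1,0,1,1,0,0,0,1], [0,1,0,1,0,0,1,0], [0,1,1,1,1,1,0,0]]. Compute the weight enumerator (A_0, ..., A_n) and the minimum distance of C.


Weight distribution: A_0 = 1, A_3 = 1, A_4 = 2, A_5 = 3, A_6 = 1. Minimum distance d = 3.

Enumerate all 2^3 = 8 messages m ∈ F_2^3.
For each, compute codeword c = mG in F_2^8, then tally its weight.
  m = 000 → c = 00000000, weight = 0.
  m = 100 → c = 10110001, weight = 4.
  m = 010 → c = 01010010, weight = 3.
  m = 110 → c = 11100011, weight = 5.
  m = 001 → c = 01111100, weight = 5.
  m = 101 → c = 11001101, weight = 5.
  m = 011 → c = 00101110, weight = 4.
  m = 111 → c = 10011111, weight = 6.
Tally weights:
  weight 0: 1 codewords.
  weight 3: 1 codewords.
  weight 4: 2 codewords.
  weight 5: 3 codewords.
  weight 6: 1 codewords.
Minimum distance d = smallest w > 0 with A_w > 0 = 3.
Sanity: Σ A_w = 8 = 2^3 = 8 ✓.


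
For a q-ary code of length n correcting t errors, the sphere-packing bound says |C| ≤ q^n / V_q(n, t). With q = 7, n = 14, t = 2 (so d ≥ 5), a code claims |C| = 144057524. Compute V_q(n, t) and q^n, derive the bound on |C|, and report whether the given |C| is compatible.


V_q(n, t) = 3361, q^n = 678223072849, Hamming bound = 201792047, |C| = 144057524 ≤ bound (satisfied).

Step 1: Compute V_q(n, t) = Σ_{j=0}^2 C(n, j) (q−1)^j.
  j = 0: C(14,0)·(6)^0 = 1·1 = 1.
  j = 1: C(14,1)·(6)^1 = 14·6 = 84.
  j = 2: C(14,2)·(6)^2 = 91·36 = 3276.
  V_q(n, t) = 1 + 84 + 3276 = 3361.
Step 2: q^n = 7^14 = 678223072849.
Step 3: Hamming bound ⌊q^n / V_q(n,t)⌋ = ⌊678223072849/3361⌋ = 201792047.
Step 4: Compare |C| = 144057524 to 201792047: satisfied.
The claimed |C| lies below the Hamming bound.


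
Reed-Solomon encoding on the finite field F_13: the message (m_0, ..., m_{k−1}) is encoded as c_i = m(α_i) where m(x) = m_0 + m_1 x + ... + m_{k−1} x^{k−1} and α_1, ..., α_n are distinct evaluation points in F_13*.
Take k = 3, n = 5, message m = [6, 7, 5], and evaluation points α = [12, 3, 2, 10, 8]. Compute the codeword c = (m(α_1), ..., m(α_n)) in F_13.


c = [4, 7, 1, 4, 5]

Message polynomial: m(x) = 6 + 7·x + 5·x^2 (mod 13).
For each evaluation point α_i, compute m(α_i) mod 13:
  α_1 = 12: Horner steps 5 → 2 → 4, so m(12) = 4.
  α_2 = 3: Horner steps 5 → 9 → 7, so m(3) = 7.
  α_3 = 2: Horner steps 5 → 4 → 1, so m(2) = 1.
  α_4 = 10: Horner steps 5 → 5 → 4, so m(10) = 4.
  α_5 = 8: Horner steps 5 → 8 → 5, so m(8) = 5.
Codeword c = [4, 7, 1, 4, 5] ∈ F_13^5.


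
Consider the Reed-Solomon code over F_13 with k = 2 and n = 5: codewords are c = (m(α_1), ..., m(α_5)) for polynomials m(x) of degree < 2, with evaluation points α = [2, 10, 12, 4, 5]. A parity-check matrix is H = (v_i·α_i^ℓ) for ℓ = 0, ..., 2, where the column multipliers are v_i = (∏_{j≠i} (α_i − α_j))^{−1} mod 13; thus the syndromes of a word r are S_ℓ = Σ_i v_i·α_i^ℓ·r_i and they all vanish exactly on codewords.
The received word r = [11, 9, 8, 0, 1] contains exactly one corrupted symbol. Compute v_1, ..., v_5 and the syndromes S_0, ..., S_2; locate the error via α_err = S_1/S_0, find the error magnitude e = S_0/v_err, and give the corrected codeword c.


S = (3, 4, 1), error at position 2, error magnitude e = 3, c = [11, 6, 8, 0, 1].

Step 1: column multipliers v_i = (∏_{j≠i}(α_i − α_j))^{−1} mod 13.
  i = 1 (α = 2): (2−10)(2−12)(2−4)(2−5) = (−8)·(−10)·(−2)·(−3) = 480 ≡ 12, so v_1 = 12^{−1} = 12 (mod 13).
  i = 2 (α = 10): (10−2)(10−12)(10−4)(10−5) = 8·(−2)·6·5 = −480 ≡ 1, so v_2 = 1^{−1} = 1 (mod 13).
  i = 3 (α = 12): (12−2)(12−10)(12−4)(12−5) = 10·2·8·7 = 1120 ≡ 2, so v_3 = 2^{−1} = 7 (mod 13).
  i = 4 (α = 4): (4−2)(4−10)(4−12)(4−5) = 2·(−6)·(−8)·(−1) = −96 ≡ 8, so v_4 = 8^{−1} = 5 (mod 13).
  i = 5 (α = 5): (5−2)(5−10)(5−12)(5−4) = 3·(−5)·(−7)·1 = 105 ≡ 1, so v_5 = 1^{−1} = 1 (mod 13).
  v = [12, 1, 7, 5, 1].
Step 2: syndromes of r = [11, 9, 8, 0, 1] (all sums mod 13).
  S_0 = Σ v_i r_i = 12·11 + 1·9 + 7·8 + 5·0 + 1·1 = 198 ≡ 3.
  S_1 = Σ v_i α_i r_i = 12·2·11 + 1·10·9 + 7·12·8 + 5·4·0 + 1·5·1 = 1031 ≡ 4.
  α_i^2 mod 13 = [4, 9, 1, 3, 12].
  S_2 = Σ v_i α_i^2 r_i = 12·4·11 + 1·9·9 + 7·1·8 + 5·3·0 + 1·12·1 = 677 ≡ 1.
  S = (3, 4, 1) ≠ 0, so r is not a codeword (an error is present).
Step 3: locate the error. For a single error e at position i, S_ℓ = v_i·e·α_i^ℓ, so α_err = S_1/S_0.
  S_0^{−1} = 3^{−1} = 9 (mod 13), so α_err = 4·9 = 36 ≡ 10 = α_2. Error position i = 2.
  Consistency check: S_2/S_1 = 1·10 = 10 ≡ 10 = α_err ✓ (single-error assumption holds).
Step 4: error magnitude e = S_0/v_2 = S_0·∏_{j≠2}(α_2 − α_j) = 3·1 = 3 ≡ 3 (mod 13).
Step 5: correct position 2: c_2 = r_2 − e = 9 − 3 ≡ 6 (mod 13). Hence c = [11, 6, 8, 0, 1].
  Check: interpolating c through the α_i gives m(x) = 9 + 1·x (degree < 2) with m(α_i) = c_i for every i, so c is indeed a codeword.


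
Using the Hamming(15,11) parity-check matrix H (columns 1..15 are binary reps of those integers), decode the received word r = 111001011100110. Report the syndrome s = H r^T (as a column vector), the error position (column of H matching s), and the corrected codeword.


s = (1, 1, 1, 0)^T, error position = 14, corrected codeword c = 111001011100100

Compute s = H r^T mod 2 one row at a time:
  s_1 = 1 + 1 + 1 + 0 + 0 + 1 + 1 + 0 = 5 ≡ 1 (mod 2).
  s_2 = 0 + 0 + 1 + 0 + 0 + 1 + 1 + 0 = 3 ≡ 1 (mod 2).
  s_3 = 1 + 1 + 1 + 0 + 1 + 0 + 1 + 0 = 5 ≡ 1 (mod 2).
  s_4 = 1 + 1 + 0 + 0 + 1 + 0 + 1 + 0 = 4 ≡ 0 (mod 2).
s = (1, 1, 1, 0)^T — this equals column 14 of H (binary 1110), so error is at position 14.
Correct: flip bit 14 of r = 111001011100110 to get c = 111001011100100.


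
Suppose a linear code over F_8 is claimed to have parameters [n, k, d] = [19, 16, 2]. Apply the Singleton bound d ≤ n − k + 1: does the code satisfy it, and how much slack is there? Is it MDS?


Singleton RHS = n − k + 1 = 4, slack = 2, bound satisfied, not MDS.

Singleton bound: d ≤ n − k + 1.
Here n = 19, k = 16, so n − k + 1 = 4.
Given d = 2, check d ≤ 4: YES.
Slack = (n − k + 1) − d = 2.
The code is NOT MDS (slack = 2 > 0).
Description: the claimed parameters are [19, 16, 2]_8; such a code would be non-MDS.
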